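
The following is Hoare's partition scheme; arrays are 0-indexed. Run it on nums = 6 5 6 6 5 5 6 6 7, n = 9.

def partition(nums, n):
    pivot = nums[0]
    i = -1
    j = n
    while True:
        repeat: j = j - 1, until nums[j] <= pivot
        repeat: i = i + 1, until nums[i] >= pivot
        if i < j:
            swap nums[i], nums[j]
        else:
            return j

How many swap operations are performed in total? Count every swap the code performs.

pivot=6
j stops at 7 (6), i stops at 0 (6); swap ⇒ 6 5 6 6 5 5 6 6 7
j stops at 6 (6), i stops at 2 (6); swap ⇒ 6 5 6 6 5 5 6 6 7
j stops at 5 (5), i stops at 3 (6); swap ⇒ 6 5 6 5 5 6 6 6 7
j stops at 4, i stops at 5; i≥j ⇒ return 4. nums=6 5 6 5 5 6 6 6 7

3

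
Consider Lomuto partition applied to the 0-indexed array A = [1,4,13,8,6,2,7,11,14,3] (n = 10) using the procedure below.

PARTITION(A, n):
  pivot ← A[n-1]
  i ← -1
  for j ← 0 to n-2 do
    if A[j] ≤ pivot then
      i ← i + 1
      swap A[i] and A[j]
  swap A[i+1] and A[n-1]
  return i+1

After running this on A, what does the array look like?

[1,2,3,8,6,4,7,11,14,13]

pivot=3, i=-1
j=0: 1≤3, i=0, swap(0,0) ⇒ [1,4,13,8,6,2,7,11,14,3]
j=1: 4>3, skip
j=2: 13>3, skip
j=3: 8>3, skip
j=4: 6>3, skip
j=5: 2≤3, i=1, swap(1,5) ⇒ [1,2,13,8,6,4,7,11,14,3]
j=6: 7>3, skip
j=7: 11>3, skip
j=8: 14>3, skip
swap(2,9) ⇒ [1,2,3,8,6,4,7,11,14,13]; return 2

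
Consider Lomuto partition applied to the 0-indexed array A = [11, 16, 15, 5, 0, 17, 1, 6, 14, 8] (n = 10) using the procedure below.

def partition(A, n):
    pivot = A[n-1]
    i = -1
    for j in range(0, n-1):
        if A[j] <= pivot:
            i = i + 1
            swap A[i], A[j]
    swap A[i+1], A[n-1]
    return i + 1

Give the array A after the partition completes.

pivot=8, i=-1
j=0: 11>8, skip
j=1: 16>8, skip
j=2: 15>8, skip
j=3: 5≤8, i=0, swap(0,3) ⇒ [5, 16, 15, 11, 0, 17, 1, 6, 14, 8]
j=4: 0≤8, i=1, swap(1,4) ⇒ [5, 0, 15, 11, 16, 17, 1, 6, 14, 8]
j=5: 17>8, skip
j=6: 1≤8, i=2, swap(2,6) ⇒ [5, 0, 1, 11, 16, 17, 15, 6, 14, 8]
j=7: 6≤8, i=3, swap(3,7) ⇒ [5, 0, 1, 6, 16, 17, 15, 11, 14, 8]
j=8: 14>8, skip
swap(4,9) ⇒ [5, 0, 1, 6, 8, 17, 15, 11, 14, 16]; return 4

[5, 0, 1, 6, 8, 17, 15, 11, 14, 16]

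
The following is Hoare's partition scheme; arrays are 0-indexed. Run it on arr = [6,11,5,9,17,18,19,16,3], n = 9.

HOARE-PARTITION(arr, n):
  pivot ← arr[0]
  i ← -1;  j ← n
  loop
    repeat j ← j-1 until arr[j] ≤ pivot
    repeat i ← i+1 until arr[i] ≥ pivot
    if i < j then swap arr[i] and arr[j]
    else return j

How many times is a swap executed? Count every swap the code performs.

pivot=6
j stops at 8 (3), i stops at 0 (6); swap ⇒ [3,11,5,9,17,18,19,16,6]
j stops at 2 (5), i stops at 1 (11); swap ⇒ [3,5,11,9,17,18,19,16,6]
j stops at 1, i stops at 2; i≥j ⇒ return 1. arr=[3,5,11,9,17,18,19,16,6]

2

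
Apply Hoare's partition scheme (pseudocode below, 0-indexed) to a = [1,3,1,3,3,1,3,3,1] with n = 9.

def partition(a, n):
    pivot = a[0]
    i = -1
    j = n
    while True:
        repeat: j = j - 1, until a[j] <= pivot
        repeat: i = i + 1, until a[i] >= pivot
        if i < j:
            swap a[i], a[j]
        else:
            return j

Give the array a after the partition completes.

pivot = a[0] = 1; i = -1, j = 9
j→8 (a[8]=1≤1), i→0 (a[0]=1≥1); i<j, swap → [1,3,1,3,3,1,3,3,1]
j→5 (a[5]=1≤1), i→1 (a[1]=3≥1); i<j, swap → [1,1,1,3,3,3,3,3,1]
j→2, i→2; i≥j, return j=2. a = [1,1,1,3,3,3,3,3,1]

[1,1,1,3,3,3,3,3,1]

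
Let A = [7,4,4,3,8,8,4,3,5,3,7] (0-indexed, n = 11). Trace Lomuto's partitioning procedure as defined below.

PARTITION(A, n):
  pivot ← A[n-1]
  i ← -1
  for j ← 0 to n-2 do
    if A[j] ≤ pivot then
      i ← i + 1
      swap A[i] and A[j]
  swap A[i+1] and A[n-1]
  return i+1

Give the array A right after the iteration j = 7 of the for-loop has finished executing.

pivot = A[10] = 7; i = -1
j=0: A[0]=7 ≤ 7 → i=0, swap A[0],A[0] (no change) → [7,4,4,3,8,8,4,3,5,3,7]
j=1: A[1]=4 ≤ 7 → i=1, swap A[1],A[1] (no change) → [7,4,4,3,8,8,4,3,5,3,7]
j=2: A[2]=4 ≤ 7 → i=2, swap A[2],A[2] (no change) → [7,4,4,3,8,8,4,3,5,3,7]
j=3: A[3]=3 ≤ 7 → i=3, swap A[3],A[3] (no change) → [7,4,4,3,8,8,4,3,5,3,7]
j=4: A[4]=8 > 7 → no swap
j=5: A[5]=8 > 7 → no swap
j=6: A[6]=4 ≤ 7 → i=4, swap A[4],A[6] → [7,4,4,3,4,8,8,3,5,3,7]
j=7: A[7]=3 ≤ 7 → i=5, swap A[5],A[7] → [7,4,4,3,4,3,8,8,5,3,7]
(after j=7) A = [7,4,4,3,4,3,8,8,5,3,7]

[7,4,4,3,4,3,8,8,5,3,7]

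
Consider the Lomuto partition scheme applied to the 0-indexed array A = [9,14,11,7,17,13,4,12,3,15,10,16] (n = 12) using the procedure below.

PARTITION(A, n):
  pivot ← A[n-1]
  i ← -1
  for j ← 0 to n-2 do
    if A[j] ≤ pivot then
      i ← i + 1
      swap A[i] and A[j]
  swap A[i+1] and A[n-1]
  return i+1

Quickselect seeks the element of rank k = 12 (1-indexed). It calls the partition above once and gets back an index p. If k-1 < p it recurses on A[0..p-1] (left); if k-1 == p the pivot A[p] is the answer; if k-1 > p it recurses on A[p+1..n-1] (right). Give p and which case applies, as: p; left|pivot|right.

pivot=16, i=-1
j=0: 9≤16, i=0, swap(0,0) ⇒ [9,14,11,7,17,13,4,12,3,15,10,16]
j=1: 14≤16, i=1, swap(1,1) ⇒ [9,14,11,7,17,13,4,12,3,15,10,16]
j=2: 11≤16, i=2, swap(2,2) ⇒ [9,14,11,7,17,13,4,12,3,15,10,16]
j=3: 7≤16, i=3, swap(3,3) ⇒ [9,14,11,7,17,13,4,12,3,15,10,16]
j=4: 17>16, skip
j=5: 13≤16, i=4, swap(4,5) ⇒ [9,14,11,7,13,17,4,12,3,15,10,16]
j=6: 4≤16, i=5, swap(5,6) ⇒ [9,14,11,7,13,4,17,12,3,15,10,16]
j=7: 12≤16, i=6, swap(6,7) ⇒ [9,14,11,7,13,4,12,17,3,15,10,16]
j=8: 3≤16, i=7, swap(7,8) ⇒ [9,14,11,7,13,4,12,3,17,15,10,16]
j=9: 15≤16, i=8, swap(8,9) ⇒ [9,14,11,7,13,4,12,3,15,17,10,16]
j=10: 10≤16, i=9, swap(9,10) ⇒ [9,14,11,7,13,4,12,3,15,10,17,16]
swap(10,11) ⇒ [9,14,11,7,13,4,12,3,15,10,16,17]; return 10
p = 10; k-1 = 11 > 10 ⇒ right

10; right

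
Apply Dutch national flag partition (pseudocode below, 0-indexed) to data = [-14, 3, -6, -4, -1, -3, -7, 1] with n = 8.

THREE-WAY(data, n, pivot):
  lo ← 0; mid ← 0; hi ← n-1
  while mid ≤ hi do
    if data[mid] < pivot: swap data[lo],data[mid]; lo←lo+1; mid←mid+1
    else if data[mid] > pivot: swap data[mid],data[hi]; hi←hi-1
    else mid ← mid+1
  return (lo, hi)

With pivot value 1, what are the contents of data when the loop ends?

[-14, -6, -4, -1, -3, -7, 1, 3]

lo=0 mid=0 hi=7
-14<1: swap(0,0), lo=1 mid=1 ⇒ [-14, 3, -6, -4, -1, -3, -7, 1]
3>1: swap(1,7), hi=6 ⇒ [-14, 1, -6, -4, -1, -3, -7, 3]
1=1: mid=2
-6<1: swap(1,2), lo=2 mid=3 ⇒ [-14, -6, 1, -4, -1, -3, -7, 3]
-4<1: swap(2,3), lo=3 mid=4 ⇒ [-14, -6, -4, 1, -1, -3, -7, 3]
-1<1: swap(3,4), lo=4 mid=5 ⇒ [-14, -6, -4, -1, 1, -3, -7, 3]
-3<1: swap(4,5), lo=5 mid=6 ⇒ [-14, -6, -4, -1, -3, 1, -7, 3]
-7<1: swap(5,6), lo=6 mid=7 ⇒ [-14, -6, -4, -1, -3, -7, 1, 3]
done. lo=6 hi=6; data=[-14, -6, -4, -1, -3, -7, 1, 3]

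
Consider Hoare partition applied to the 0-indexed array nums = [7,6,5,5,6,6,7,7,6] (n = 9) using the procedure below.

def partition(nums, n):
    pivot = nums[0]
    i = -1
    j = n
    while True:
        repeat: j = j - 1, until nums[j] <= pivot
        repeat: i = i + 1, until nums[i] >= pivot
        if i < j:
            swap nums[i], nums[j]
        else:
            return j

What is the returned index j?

pivot = nums[0] = 7; i = -1, j = 9
j→8 (nums[8]=6≤7), i→0 (nums[0]=7≥7); i<j, swap → [6,6,5,5,6,6,7,7,7]
j→7 (nums[7]=7≤7), i→6 (nums[6]=7≥7); i<j, swap → [6,6,5,5,6,6,7,7,7]
j→6, i→7; i≥j, return j=6. nums = [6,6,5,5,6,6,7,7,7]

6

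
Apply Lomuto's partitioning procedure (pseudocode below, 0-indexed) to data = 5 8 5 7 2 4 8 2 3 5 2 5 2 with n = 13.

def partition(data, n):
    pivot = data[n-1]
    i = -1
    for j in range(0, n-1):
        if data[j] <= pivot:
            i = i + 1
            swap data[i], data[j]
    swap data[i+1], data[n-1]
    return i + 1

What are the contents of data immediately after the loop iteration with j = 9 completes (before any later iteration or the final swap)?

pivot = data[12] = 2; i = -1
j=0: data[0]=5 > 2 → no swap
j=1: data[1]=8 > 2 → no swap
j=2: data[2]=5 > 2 → no swap
j=3: data[3]=7 > 2 → no swap
j=4: data[4]=2 ≤ 2 → i=0, swap data[0],data[4] → 2 8 5 7 5 4 8 2 3 5 2 5 2
j=5: data[5]=4 > 2 → no swap
j=6: data[6]=8 > 2 → no swap
j=7: data[7]=2 ≤ 2 → i=1, swap data[1],data[7] → 2 2 5 7 5 4 8 8 3 5 2 5 2
j=8: data[8]=3 > 2 → no swap
j=9: data[9]=5 > 2 → no swap
(after j=9) data = 2 2 5 7 5 4 8 8 3 5 2 5 2

2 2 5 7 5 4 8 8 3 5 2 5 2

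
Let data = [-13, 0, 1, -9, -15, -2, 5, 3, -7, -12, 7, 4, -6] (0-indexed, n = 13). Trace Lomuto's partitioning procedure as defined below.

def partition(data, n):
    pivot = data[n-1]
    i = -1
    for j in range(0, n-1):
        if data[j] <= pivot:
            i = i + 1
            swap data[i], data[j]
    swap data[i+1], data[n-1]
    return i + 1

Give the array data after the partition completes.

pivot = data[12] = -6; i = -1
j=0: data[0]=-13 ≤ -6 → i=0, swap data[0],data[0] (no change) → [-13, 0, 1, -9, -15, -2, 5, 3, -7, -12, 7, 4, -6]
j=1: data[1]=0 > -6 → no swap
j=2: data[2]=1 > -6 → no swap
j=3: data[3]=-9 ≤ -6 → i=1, swap data[1],data[3] → [-13, -9, 1, 0, -15, -2, 5, 3, -7, -12, 7, 4, -6]
j=4: data[4]=-15 ≤ -6 → i=2, swap data[2],data[4] → [-13, -9, -15, 0, 1, -2, 5, 3, -7, -12, 7, 4, -6]
j=5: data[5]=-2 > -6 → no swap
j=6: data[6]=5 > -6 → no swap
j=7: data[7]=3 > -6 → no swap
j=8: data[8]=-7 ≤ -6 → i=3, swap data[3],data[8] → [-13, -9, -15, -7, 1, -2, 5, 3, 0, -12, 7, 4, -6]
j=9: data[9]=-12 ≤ -6 → i=4, swap data[4],data[9] → [-13, -9, -15, -7, -12, -2, 5, 3, 0, 1, 7, 4, -6]
j=10: data[10]=7 > -6 → no swap
j=11: data[11]=4 > -6 → no swap
final swap data[5],data[12] → [-13, -9, -15, -7, -12, -6, 5, 3, 0, 1, 7, 4, -2]; return 5

[-13, -9, -15, -7, -12, -6, 5, 3, 0, 1, 7, 4, -2]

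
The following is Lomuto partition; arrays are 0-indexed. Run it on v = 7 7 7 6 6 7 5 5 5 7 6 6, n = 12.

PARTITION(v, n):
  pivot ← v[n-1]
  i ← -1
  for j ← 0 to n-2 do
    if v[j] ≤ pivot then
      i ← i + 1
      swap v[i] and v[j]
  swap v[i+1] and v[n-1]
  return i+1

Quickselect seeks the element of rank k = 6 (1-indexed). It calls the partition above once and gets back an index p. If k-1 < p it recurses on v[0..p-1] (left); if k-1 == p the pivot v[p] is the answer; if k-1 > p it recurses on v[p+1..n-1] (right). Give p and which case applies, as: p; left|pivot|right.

pivot=6, i=-1
j=0: 7>6, skip
j=1: 7>6, skip
j=2: 7>6, skip
j=3: 6≤6, i=0, swap(0,3) ⇒ 6 7 7 7 6 7 5 5 5 7 6 6
j=4: 6≤6, i=1, swap(1,4) ⇒ 6 6 7 7 7 7 5 5 5 7 6 6
j=5: 7>6, skip
j=6: 5≤6, i=2, swap(2,6) ⇒ 6 6 5 7 7 7 7 5 5 7 6 6
j=7: 5≤6, i=3, swap(3,7) ⇒ 6 6 5 5 7 7 7 7 5 7 6 6
j=8: 5≤6, i=4, swap(4,8) ⇒ 6 6 5 5 5 7 7 7 7 7 6 6
j=9: 7>6, skip
j=10: 6≤6, i=5, swap(5,10) ⇒ 6 6 5 5 5 6 7 7 7 7 7 6
swap(6,11) ⇒ 6 6 5 5 5 6 6 7 7 7 7 7; return 6
p = 6; k-1 = 5 < 6 ⇒ left

6; left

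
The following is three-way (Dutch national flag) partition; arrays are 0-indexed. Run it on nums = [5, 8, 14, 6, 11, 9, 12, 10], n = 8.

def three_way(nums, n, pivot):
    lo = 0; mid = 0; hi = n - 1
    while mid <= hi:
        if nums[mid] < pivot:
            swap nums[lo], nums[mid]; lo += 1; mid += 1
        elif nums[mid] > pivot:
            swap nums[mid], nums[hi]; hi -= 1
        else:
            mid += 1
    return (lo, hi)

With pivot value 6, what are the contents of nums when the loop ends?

[5, 6, 14, 11, 9, 12, 10, 8]

lo=0 mid=0 hi=7
5<6: swap(0,0), lo=1 mid=1 ⇒ [5, 8, 14, 6, 11, 9, 12, 10]
8>6: swap(1,7), hi=6 ⇒ [5, 10, 14, 6, 11, 9, 12, 8]
10>6: swap(1,6), hi=5 ⇒ [5, 12, 14, 6, 11, 9, 10, 8]
12>6: swap(1,5), hi=4 ⇒ [5, 9, 14, 6, 11, 12, 10, 8]
9>6: swap(1,4), hi=3 ⇒ [5, 11, 14, 6, 9, 12, 10, 8]
11>6: swap(1,3), hi=2 ⇒ [5, 6, 14, 11, 9, 12, 10, 8]
6=6: mid=2
14>6: swap(2,2), hi=1 ⇒ [5, 6, 14, 11, 9, 12, 10, 8]
done. lo=1 hi=1; nums=[5, 6, 14, 11, 9, 12, 10, 8]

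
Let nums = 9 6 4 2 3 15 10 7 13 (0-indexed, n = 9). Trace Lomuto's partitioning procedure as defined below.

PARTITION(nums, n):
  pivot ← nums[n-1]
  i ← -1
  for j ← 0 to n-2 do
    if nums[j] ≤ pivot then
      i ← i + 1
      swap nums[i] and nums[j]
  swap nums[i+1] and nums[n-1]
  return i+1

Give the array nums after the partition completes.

pivot=13, i=-1
j=0: 9≤13, i=0, swap(0,0) ⇒ 9 6 4 2 3 15 10 7 13
j=1: 6≤13, i=1, swap(1,1) ⇒ 9 6 4 2 3 15 10 7 13
j=2: 4≤13, i=2, swap(2,2) ⇒ 9 6 4 2 3 15 10 7 13
j=3: 2≤13, i=3, swap(3,3) ⇒ 9 6 4 2 3 15 10 7 13
j=4: 3≤13, i=4, swap(4,4) ⇒ 9 6 4 2 3 15 10 7 13
j=5: 15>13, skip
j=6: 10≤13, i=5, swap(5,6) ⇒ 9 6 4 2 3 10 15 7 13
j=7: 7≤13, i=6, swap(6,7) ⇒ 9 6 4 2 3 10 7 15 13
swap(7,8) ⇒ 9 6 4 2 3 10 7 13 15; return 7

9 6 4 2 3 10 7 13 15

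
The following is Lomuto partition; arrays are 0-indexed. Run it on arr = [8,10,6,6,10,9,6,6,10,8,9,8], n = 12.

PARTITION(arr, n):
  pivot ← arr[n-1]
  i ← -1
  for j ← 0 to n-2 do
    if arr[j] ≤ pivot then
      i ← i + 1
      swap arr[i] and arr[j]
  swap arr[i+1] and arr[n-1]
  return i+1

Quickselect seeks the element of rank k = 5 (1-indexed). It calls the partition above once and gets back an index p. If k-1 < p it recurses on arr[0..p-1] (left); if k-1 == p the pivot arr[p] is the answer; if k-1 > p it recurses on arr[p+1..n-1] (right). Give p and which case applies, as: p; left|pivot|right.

6; left

pivot=8, i=-1
j=0: 8≤8, i=0, swap(0,0) ⇒ [8,10,6,6,10,9,6,6,10,8,9,8]
j=1: 10>8, skip
j=2: 6≤8, i=1, swap(1,2) ⇒ [8,6,10,6,10,9,6,6,10,8,9,8]
j=3: 6≤8, i=2, swap(2,3) ⇒ [8,6,6,10,10,9,6,6,10,8,9,8]
j=4: 10>8, skip
j=5: 9>8, skip
j=6: 6≤8, i=3, swap(3,6) ⇒ [8,6,6,6,10,9,10,6,10,8,9,8]
j=7: 6≤8, i=4, swap(4,7) ⇒ [8,6,6,6,6,9,10,10,10,8,9,8]
j=8: 10>8, skip
j=9: 8≤8, i=5, swap(5,9) ⇒ [8,6,6,6,6,8,10,10,10,9,9,8]
j=10: 9>8, skip
swap(6,11) ⇒ [8,6,6,6,6,8,8,10,10,9,9,10]; return 6
p = 6; k-1 = 4 < 6 ⇒ left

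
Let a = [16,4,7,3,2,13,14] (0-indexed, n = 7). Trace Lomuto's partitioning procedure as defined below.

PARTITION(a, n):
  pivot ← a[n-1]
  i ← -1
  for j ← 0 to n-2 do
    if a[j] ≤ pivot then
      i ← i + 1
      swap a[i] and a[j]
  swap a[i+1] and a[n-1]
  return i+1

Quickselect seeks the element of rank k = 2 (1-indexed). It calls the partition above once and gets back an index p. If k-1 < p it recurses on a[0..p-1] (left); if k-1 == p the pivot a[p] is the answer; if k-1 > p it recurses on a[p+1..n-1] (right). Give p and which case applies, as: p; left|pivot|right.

5; left

pivot = a[6] = 14; i = -1
j=0: a[0]=16 > 14 → no swap
j=1: a[1]=4 ≤ 14 → i=0, swap a[0],a[1] → [4,16,7,3,2,13,14]
j=2: a[2]=7 ≤ 14 → i=1, swap a[1],a[2] → [4,7,16,3,2,13,14]
j=3: a[3]=3 ≤ 14 → i=2, swap a[2],a[3] → [4,7,3,16,2,13,14]
j=4: a[4]=2 ≤ 14 → i=3, swap a[3],a[4] → [4,7,3,2,16,13,14]
j=5: a[5]=13 ≤ 14 → i=4, swap a[4],a[5] → [4,7,3,2,13,16,14]
final swap a[5],a[6] → [4,7,3,2,13,14,16]; return 5
p = 5; k-1 = 1 < 5 ⇒ left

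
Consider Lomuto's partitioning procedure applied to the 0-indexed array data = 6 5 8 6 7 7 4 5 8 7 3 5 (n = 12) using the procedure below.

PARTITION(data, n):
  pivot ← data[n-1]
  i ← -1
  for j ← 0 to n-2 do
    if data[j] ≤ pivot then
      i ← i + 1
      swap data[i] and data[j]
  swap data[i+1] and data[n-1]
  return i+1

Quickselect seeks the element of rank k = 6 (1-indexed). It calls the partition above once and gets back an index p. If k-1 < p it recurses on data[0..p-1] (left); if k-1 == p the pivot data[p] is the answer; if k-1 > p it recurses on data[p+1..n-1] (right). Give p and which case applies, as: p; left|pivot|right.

pivot = data[11] = 5; i = -1
j=0: data[0]=6 > 5 → no swap
j=1: data[1]=5 ≤ 5 → i=0, swap data[0],data[1] → 5 6 8 6 7 7 4 5 8 7 3 5
j=2: data[2]=8 > 5 → no swap
j=3: data[3]=6 > 5 → no swap
j=4: data[4]=7 > 5 → no swap
j=5: data[5]=7 > 5 → no swap
j=6: data[6]=4 ≤ 5 → i=1, swap data[1],data[6] → 5 4 8 6 7 7 6 5 8 7 3 5
j=7: data[7]=5 ≤ 5 → i=2, swap data[2],data[7] → 5 4 5 6 7 7 6 8 8 7 3 5
j=8: data[8]=8 > 5 → no swap
j=9: data[9]=7 > 5 → no swap
j=10: data[10]=3 ≤ 5 → i=3, swap data[3],data[10] → 5 4 5 3 7 7 6 8 8 7 6 5
final swap data[4],data[11] → 5 4 5 3 5 7 6 8 8 7 6 7; return 4
p = 4; k-1 = 5 > 4 ⇒ right

4; right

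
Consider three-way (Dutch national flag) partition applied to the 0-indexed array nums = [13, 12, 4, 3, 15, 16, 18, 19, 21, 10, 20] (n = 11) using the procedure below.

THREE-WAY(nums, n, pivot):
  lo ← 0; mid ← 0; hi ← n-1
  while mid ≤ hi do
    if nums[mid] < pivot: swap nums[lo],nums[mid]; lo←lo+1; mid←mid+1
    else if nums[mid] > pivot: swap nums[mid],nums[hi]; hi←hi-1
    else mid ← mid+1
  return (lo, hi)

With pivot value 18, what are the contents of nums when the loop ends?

lo=0 mid=0 hi=10
13<18: swap(0,0), lo=1 mid=1 ⇒ [13, 12, 4, 3, 15, 16, 18, 19, 21, 10, 20]
12<18: swap(1,1), lo=2 mid=2 ⇒ [13, 12, 4, 3, 15, 16, 18, 19, 21, 10, 20]
4<18: swap(2,2), lo=3 mid=3 ⇒ [13, 12, 4, 3, 15, 16, 18, 19, 21, 10, 20]
3<18: swap(3,3), lo=4 mid=4 ⇒ [13, 12, 4, 3, 15, 16, 18, 19, 21, 10, 20]
15<18: swap(4,4), lo=5 mid=5 ⇒ [13, 12, 4, 3, 15, 16, 18, 19, 21, 10, 20]
16<18: swap(5,5), lo=6 mid=6 ⇒ [13, 12, 4, 3, 15, 16, 18, 19, 21, 10, 20]
18=18: mid=7
19>18: swap(7,10), hi=9 ⇒ [13, 12, 4, 3, 15, 16, 18, 20, 21, 10, 19]
20>18: swap(7,9), hi=8 ⇒ [13, 12, 4, 3, 15, 16, 18, 10, 21, 20, 19]
10<18: swap(6,7), lo=7 mid=8 ⇒ [13, 12, 4, 3, 15, 16, 10, 18, 21, 20, 19]
21>18: swap(8,8), hi=7 ⇒ [13, 12, 4, 3, 15, 16, 10, 18, 21, 20, 19]
done. lo=7 hi=7; nums=[13, 12, 4, 3, 15, 16, 10, 18, 21, 20, 19]

[13, 12, 4, 3, 15, 16, 10, 18, 21, 20, 19]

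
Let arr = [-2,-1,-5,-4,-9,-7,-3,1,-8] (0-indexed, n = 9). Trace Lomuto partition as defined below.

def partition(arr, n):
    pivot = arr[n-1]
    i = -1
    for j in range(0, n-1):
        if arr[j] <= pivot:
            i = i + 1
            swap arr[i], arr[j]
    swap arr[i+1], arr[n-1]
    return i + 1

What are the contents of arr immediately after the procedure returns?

pivot = arr[8] = -8; i = -1
j=0: arr[0]=-2 > -8 → no swap
j=1: arr[1]=-1 > -8 → no swap
j=2: arr[2]=-5 > -8 → no swap
j=3: arr[3]=-4 > -8 → no swap
j=4: arr[4]=-9 ≤ -8 → i=0, swap arr[0],arr[4] → [-9,-1,-5,-4,-2,-7,-3,1,-8]
j=5: arr[5]=-7 > -8 → no swap
j=6: arr[6]=-3 > -8 → no swap
j=7: arr[7]=1 > -8 → no swap
final swap arr[1],arr[8] → [-9,-8,-5,-4,-2,-7,-3,1,-1]; return 1

[-9,-8,-5,-4,-2,-7,-3,1,-1]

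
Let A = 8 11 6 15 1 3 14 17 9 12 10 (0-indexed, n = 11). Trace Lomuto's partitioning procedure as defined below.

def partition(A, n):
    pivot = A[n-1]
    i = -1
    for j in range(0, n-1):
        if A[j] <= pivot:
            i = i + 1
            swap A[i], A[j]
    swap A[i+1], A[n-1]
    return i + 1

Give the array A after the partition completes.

8 6 1 3 9 10 14 17 11 12 15

pivot = A[10] = 10; i = -1
j=0: A[0]=8 ≤ 10 → i=0, swap A[0],A[0] (no change) → 8 11 6 15 1 3 14 17 9 12 10
j=1: A[1]=11 > 10 → no swap
j=2: A[2]=6 ≤ 10 → i=1, swap A[1],A[2] → 8 6 11 15 1 3 14 17 9 12 10
j=3: A[3]=15 > 10 → no swap
j=4: A[4]=1 ≤ 10 → i=2, swap A[2],A[4] → 8 6 1 15 11 3 14 17 9 12 10
j=5: A[5]=3 ≤ 10 → i=3, swap A[3],A[5] → 8 6 1 3 11 15 14 17 9 12 10
j=6: A[6]=14 > 10 → no swap
j=7: A[7]=17 > 10 → no swap
j=8: A[8]=9 ≤ 10 → i=4, swap A[4],A[8] → 8 6 1 3 9 15 14 17 11 12 10
j=9: A[9]=12 > 10 → no swap
final swap A[5],A[10] → 8 6 1 3 9 10 14 17 11 12 15; return 5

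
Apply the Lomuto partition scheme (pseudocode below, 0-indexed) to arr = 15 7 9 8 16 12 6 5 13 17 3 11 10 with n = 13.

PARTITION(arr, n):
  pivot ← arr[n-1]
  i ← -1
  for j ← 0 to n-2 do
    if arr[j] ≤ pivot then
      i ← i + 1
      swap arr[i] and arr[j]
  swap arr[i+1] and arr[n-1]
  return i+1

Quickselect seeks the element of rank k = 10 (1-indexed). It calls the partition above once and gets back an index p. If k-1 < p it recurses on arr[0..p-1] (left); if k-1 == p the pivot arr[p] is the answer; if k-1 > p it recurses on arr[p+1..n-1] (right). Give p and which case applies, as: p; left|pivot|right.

6; right

pivot=10, i=-1
j=0: 15>10, skip
j=1: 7≤10, i=0, swap(0,1) ⇒ 7 15 9 8 16 12 6 5 13 17 3 11 10
j=2: 9≤10, i=1, swap(1,2) ⇒ 7 9 15 8 16 12 6 5 13 17 3 11 10
j=3: 8≤10, i=2, swap(2,3) ⇒ 7 9 8 15 16 12 6 5 13 17 3 11 10
j=4: 16>10, skip
j=5: 12>10, skip
j=6: 6≤10, i=3, swap(3,6) ⇒ 7 9 8 6 16 12 15 5 13 17 3 11 10
j=7: 5≤10, i=4, swap(4,7) ⇒ 7 9 8 6 5 12 15 16 13 17 3 11 10
j=8: 13>10, skip
j=9: 17>10, skip
j=10: 3≤10, i=5, swap(5,10) ⇒ 7 9 8 6 5 3 15 16 13 17 12 11 10
j=11: 11>10, skip
swap(6,12) ⇒ 7 9 8 6 5 3 10 16 13 17 12 11 15; return 6
p = 6; k-1 = 9 > 6 ⇒ right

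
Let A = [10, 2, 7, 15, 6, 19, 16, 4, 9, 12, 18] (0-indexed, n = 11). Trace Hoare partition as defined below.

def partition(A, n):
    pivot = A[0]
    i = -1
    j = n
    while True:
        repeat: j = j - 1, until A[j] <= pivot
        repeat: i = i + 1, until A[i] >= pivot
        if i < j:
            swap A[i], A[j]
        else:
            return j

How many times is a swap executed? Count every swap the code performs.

2

pivot=10
j stops at 8 (9), i stops at 0 (10); swap ⇒ [9, 2, 7, 15, 6, 19, 16, 4, 10, 12, 18]
j stops at 7 (4), i stops at 3 (15); swap ⇒ [9, 2, 7, 4, 6, 19, 16, 15, 10, 12, 18]
j stops at 4, i stops at 5; i≥j ⇒ return 4. A=[9, 2, 7, 4, 6, 19, 16, 15, 10, 12, 18]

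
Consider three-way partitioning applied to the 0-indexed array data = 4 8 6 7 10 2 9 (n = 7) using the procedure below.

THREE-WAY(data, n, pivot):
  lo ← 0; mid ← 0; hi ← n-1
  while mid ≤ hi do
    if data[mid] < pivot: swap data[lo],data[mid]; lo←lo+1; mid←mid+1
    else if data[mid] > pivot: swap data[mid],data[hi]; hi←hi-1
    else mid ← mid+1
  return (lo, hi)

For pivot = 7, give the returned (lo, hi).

(3, 3)

pivot = 7; lo=0, mid=0, hi=6
data[mid]=4<7: swap data[0],data[0]; lo=1,mid=1 → 4 8 6 7 10 2 9
data[mid]=8>7: swap data[1],data[6]; hi=5 → 4 9 6 7 10 2 8
data[mid]=9>7: swap data[1],data[5]; hi=4 → 4 2 6 7 10 9 8
data[mid]=2<7: swap data[1],data[1]; lo=2,mid=2 → 4 2 6 7 10 9 8
data[mid]=6<7: swap data[2],data[2]; lo=3,mid=3 → 4 2 6 7 10 9 8
data[mid]=7=7: mid=4
data[mid]=10>7: swap data[4],data[4]; hi=3 → 4 2 6 7 10 9 8
end: lo=3, hi=3; data = 4 2 6 7 10 9 8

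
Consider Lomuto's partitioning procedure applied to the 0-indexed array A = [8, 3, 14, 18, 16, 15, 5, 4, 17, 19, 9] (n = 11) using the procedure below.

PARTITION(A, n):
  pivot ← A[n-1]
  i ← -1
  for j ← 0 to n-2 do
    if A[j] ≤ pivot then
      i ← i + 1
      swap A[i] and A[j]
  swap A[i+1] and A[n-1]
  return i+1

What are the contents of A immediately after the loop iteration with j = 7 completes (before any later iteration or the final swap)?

pivot=9, i=-1
j=0: 8≤9, i=0, swap(0,0) ⇒ [8, 3, 14, 18, 16, 15, 5, 4, 17, 19, 9]
j=1: 3≤9, i=1, swap(1,1) ⇒ [8, 3, 14, 18, 16, 15, 5, 4, 17, 19, 9]
j=2: 14>9, skip
j=3: 18>9, skip
j=4: 16>9, skip
j=5: 15>9, skip
j=6: 5≤9, i=2, swap(2,6) ⇒ [8, 3, 5, 18, 16, 15, 14, 4, 17, 19, 9]
j=7: 4≤9, i=3, swap(3,7) ⇒ [8, 3, 5, 4, 16, 15, 14, 18, 17, 19, 9]
(after j=7) A = [8, 3, 5, 4, 16, 15, 14, 18, 17, 19, 9]

[8, 3, 5, 4, 16, 15, 14, 18, 17, 19, 9]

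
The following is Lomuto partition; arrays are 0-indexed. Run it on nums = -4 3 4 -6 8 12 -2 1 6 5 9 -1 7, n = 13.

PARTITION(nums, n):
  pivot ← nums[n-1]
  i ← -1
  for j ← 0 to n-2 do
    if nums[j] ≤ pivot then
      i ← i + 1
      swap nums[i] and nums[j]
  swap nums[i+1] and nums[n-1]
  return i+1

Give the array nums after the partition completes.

pivot = nums[12] = 7; i = -1
j=0: nums[0]=-4 ≤ 7 → i=0, swap nums[0],nums[0] (no change) → -4 3 4 -6 8 12 -2 1 6 5 9 -1 7
j=1: nums[1]=3 ≤ 7 → i=1, swap nums[1],nums[1] (no change) → -4 3 4 -6 8 12 -2 1 6 5 9 -1 7
j=2: nums[2]=4 ≤ 7 → i=2, swap nums[2],nums[2] (no change) → -4 3 4 -6 8 12 -2 1 6 5 9 -1 7
j=3: nums[3]=-6 ≤ 7 → i=3, swap nums[3],nums[3] (no change) → -4 3 4 -6 8 12 -2 1 6 5 9 -1 7
j=4: nums[4]=8 > 7 → no swap
j=5: nums[5]=12 > 7 → no swap
j=6: nums[6]=-2 ≤ 7 → i=4, swap nums[4],nums[6] → -4 3 4 -6 -2 12 8 1 6 5 9 -1 7
j=7: nums[7]=1 ≤ 7 → i=5, swap nums[5],nums[7] → -4 3 4 -6 -2 1 8 12 6 5 9 -1 7
j=8: nums[8]=6 ≤ 7 → i=6, swap nums[6],nums[8] → -4 3 4 -6 -2 1 6 12 8 5 9 -1 7
j=9: nums[9]=5 ≤ 7 → i=7, swap nums[7],nums[9] → -4 3 4 -6 -2 1 6 5 8 12 9 -1 7
j=10: nums[10]=9 > 7 → no swap
j=11: nums[11]=-1 ≤ 7 → i=8, swap nums[8],nums[11] → -4 3 4 -6 -2 1 6 5 -1 12 9 8 7
final swap nums[9],nums[12] → -4 3 4 -6 -2 1 6 5 -1 7 9 8 12; return 9

-4 3 4 -6 -2 1 6 5 -1 7 9 8 12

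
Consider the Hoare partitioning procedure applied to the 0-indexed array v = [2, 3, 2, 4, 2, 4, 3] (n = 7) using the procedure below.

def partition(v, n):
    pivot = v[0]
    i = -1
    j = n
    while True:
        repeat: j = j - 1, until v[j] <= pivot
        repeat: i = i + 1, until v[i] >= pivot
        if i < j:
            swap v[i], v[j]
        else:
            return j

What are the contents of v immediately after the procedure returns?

[2, 2, 3, 4, 2, 4, 3]

pivot = v[0] = 2; i = -1, j = 7
j→4 (v[4]=2≤2), i→0 (v[0]=2≥2); i<j, swap → [2, 3, 2, 4, 2, 4, 3]
j→2 (v[2]=2≤2), i→1 (v[1]=3≥2); i<j, swap → [2, 2, 3, 4, 2, 4, 3]
j→1, i→2; i≥j, return j=1. v = [2, 2, 3, 4, 2, 4, 3]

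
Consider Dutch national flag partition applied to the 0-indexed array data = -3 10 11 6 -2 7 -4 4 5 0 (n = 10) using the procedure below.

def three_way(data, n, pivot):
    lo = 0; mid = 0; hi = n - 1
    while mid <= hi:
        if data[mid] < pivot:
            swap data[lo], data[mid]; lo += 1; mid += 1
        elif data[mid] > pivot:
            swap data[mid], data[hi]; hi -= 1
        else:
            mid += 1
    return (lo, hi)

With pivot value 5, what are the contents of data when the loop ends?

-3 0 4 -2 -4 5 7 6 11 10

pivot = 5; lo=0, mid=0, hi=9
data[mid]=-3<5: swap data[0],data[0]; lo=1,mid=1 → -3 10 11 6 -2 7 -4 4 5 0
data[mid]=10>5: swap data[1],data[9]; hi=8 → -3 0 11 6 -2 7 -4 4 5 10
data[mid]=0<5: swap data[1],data[1]; lo=2,mid=2 → -3 0 11 6 -2 7 -4 4 5 10
data[mid]=11>5: swap data[2],data[8]; hi=7 → -3 0 5 6 -2 7 -4 4 11 10
data[mid]=5=5: mid=3
data[mid]=6>5: swap data[3],data[7]; hi=6 → -3 0 5 4 -2 7 -4 6 11 10
data[mid]=4<5: swap data[2],data[3]; lo=3,mid=4 → -3 0 4 5 -2 7 -4 6 11 10
data[mid]=-2<5: swap data[3],data[4]; lo=4,mid=5 → -3 0 4 -2 5 7 -4 6 11 10
data[mid]=7>5: swap data[5],data[6]; hi=5 → -3 0 4 -2 5 -4 7 6 11 10
data[mid]=-4<5: swap data[4],data[5]; lo=5,mid=6 → -3 0 4 -2 -4 5 7 6 11 10
end: lo=5, hi=5; data = -3 0 4 -2 -4 5 7 6 11 10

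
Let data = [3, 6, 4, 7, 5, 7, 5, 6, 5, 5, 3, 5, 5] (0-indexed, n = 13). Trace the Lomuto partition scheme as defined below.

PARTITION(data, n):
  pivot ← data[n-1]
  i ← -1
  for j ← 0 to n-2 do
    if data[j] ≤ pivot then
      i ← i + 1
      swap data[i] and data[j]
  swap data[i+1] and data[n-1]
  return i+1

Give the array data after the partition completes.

pivot=5, i=-1
j=0: 3≤5, i=0, swap(0,0) ⇒ [3, 6, 4, 7, 5, 7, 5, 6, 5, 5, 3, 5, 5]
j=1: 6>5, skip
j=2: 4≤5, i=1, swap(1,2) ⇒ [3, 4, 6, 7, 5, 7, 5, 6, 5, 5, 3, 5, 5]
j=3: 7>5, skip
j=4: 5≤5, i=2, swap(2,4) ⇒ [3, 4, 5, 7, 6, 7, 5, 6, 5, 5, 3, 5, 5]
j=5: 7>5, skip
j=6: 5≤5, i=3, swap(3,6) ⇒ [3, 4, 5, 5, 6, 7, 7, 6, 5, 5, 3, 5, 5]
j=7: 6>5, skip
j=8: 5≤5, i=4, swap(4,8) ⇒ [3, 4, 5, 5, 5, 7, 7, 6, 6, 5, 3, 5, 5]
j=9: 5≤5, i=5, swap(5,9) ⇒ [3, 4, 5, 5, 5, 5, 7, 6, 6, 7, 3, 5, 5]
j=10: 3≤5, i=6, swap(6,10) ⇒ [3, 4, 5, 5, 5, 5, 3, 6, 6, 7, 7, 5, 5]
j=11: 5≤5, i=7, swap(7,11) ⇒ [3, 4, 5, 5, 5, 5, 3, 5, 6, 7, 7, 6, 5]
swap(8,12) ⇒ [3, 4, 5, 5, 5, 5, 3, 5, 5, 7, 7, 6, 6]; return 8

[3, 4, 5, 5, 5, 5, 3, 5, 5, 7, 7, 6, 6]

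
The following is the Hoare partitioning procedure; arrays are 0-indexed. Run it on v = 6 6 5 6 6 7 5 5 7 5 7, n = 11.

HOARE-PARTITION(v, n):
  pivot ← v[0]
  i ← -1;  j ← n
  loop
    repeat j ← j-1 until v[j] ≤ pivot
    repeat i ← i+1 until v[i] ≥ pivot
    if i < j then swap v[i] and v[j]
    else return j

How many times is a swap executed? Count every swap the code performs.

3

pivot = v[0] = 6; i = -1, j = 11
j→9 (v[9]=5≤6), i→0 (v[0]=6≥6); i<j, swap → 5 6 5 6 6 7 5 5 7 6 7
j→7 (v[7]=5≤6), i→1 (v[1]=6≥6); i<j, swap → 5 5 5 6 6 7 5 6 7 6 7
j→6 (v[6]=5≤6), i→3 (v[3]=6≥6); i<j, swap → 5 5 5 5 6 7 6 6 7 6 7
j→4, i→4; i≥j, return j=4. v = 5 5 5 5 6 7 6 6 7 6 7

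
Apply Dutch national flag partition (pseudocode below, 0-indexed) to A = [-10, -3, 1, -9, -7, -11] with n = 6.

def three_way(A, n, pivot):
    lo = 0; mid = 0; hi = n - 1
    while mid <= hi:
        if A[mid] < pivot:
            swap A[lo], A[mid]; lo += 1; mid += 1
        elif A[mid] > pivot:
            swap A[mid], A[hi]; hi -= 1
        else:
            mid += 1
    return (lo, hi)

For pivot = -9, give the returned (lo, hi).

(2, 2)

pivot = -9; lo=0, mid=0, hi=5
A[mid]=-10<-9: swap A[0],A[0]; lo=1,mid=1 → [-10, -3, 1, -9, -7, -11]
A[mid]=-3>-9: swap A[1],A[5]; hi=4 → [-10, -11, 1, -9, -7, -3]
A[mid]=-11<-9: swap A[1],A[1]; lo=2,mid=2 → [-10, -11, 1, -9, -7, -3]
A[mid]=1>-9: swap A[2],A[4]; hi=3 → [-10, -11, -7, -9, 1, -3]
A[mid]=-7>-9: swap A[2],A[3]; hi=2 → [-10, -11, -9, -7, 1, -3]
A[mid]=-9=-9: mid=3
end: lo=2, hi=2; A = [-10, -11, -9, -7, 1, -3]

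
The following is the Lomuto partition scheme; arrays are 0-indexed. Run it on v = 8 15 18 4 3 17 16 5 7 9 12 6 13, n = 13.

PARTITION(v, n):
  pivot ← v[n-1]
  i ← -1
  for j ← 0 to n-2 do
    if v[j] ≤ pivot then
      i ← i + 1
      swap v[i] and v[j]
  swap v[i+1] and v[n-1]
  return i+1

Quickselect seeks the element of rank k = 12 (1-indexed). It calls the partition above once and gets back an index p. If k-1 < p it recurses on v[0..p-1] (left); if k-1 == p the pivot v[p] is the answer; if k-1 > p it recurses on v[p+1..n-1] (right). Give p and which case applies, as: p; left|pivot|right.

8; right

pivot=13, i=-1
j=0: 8≤13, i=0, swap(0,0) ⇒ 8 15 18 4 3 17 16 5 7 9 12 6 13
j=1: 15>13, skip
j=2: 18>13, skip
j=3: 4≤13, i=1, swap(1,3) ⇒ 8 4 18 15 3 17 16 5 7 9 12 6 13
j=4: 3≤13, i=2, swap(2,4) ⇒ 8 4 3 15 18 17 16 5 7 9 12 6 13
j=5: 17>13, skip
j=6: 16>13, skip
j=7: 5≤13, i=3, swap(3,7) ⇒ 8 4 3 5 18 17 16 15 7 9 12 6 13
j=8: 7≤13, i=4, swap(4,8) ⇒ 8 4 3 5 7 17 16 15 18 9 12 6 13
j=9: 9≤13, i=5, swap(5,9) ⇒ 8 4 3 5 7 9 16 15 18 17 12 6 13
j=10: 12≤13, i=6, swap(6,10) ⇒ 8 4 3 5 7 9 12 15 18 17 16 6 13
j=11: 6≤13, i=7, swap(7,11) ⇒ 8 4 3 5 7 9 12 6 18 17 16 15 13
swap(8,12) ⇒ 8 4 3 5 7 9 12 6 13 17 16 15 18; return 8
p = 8; k-1 = 11 > 8 ⇒ right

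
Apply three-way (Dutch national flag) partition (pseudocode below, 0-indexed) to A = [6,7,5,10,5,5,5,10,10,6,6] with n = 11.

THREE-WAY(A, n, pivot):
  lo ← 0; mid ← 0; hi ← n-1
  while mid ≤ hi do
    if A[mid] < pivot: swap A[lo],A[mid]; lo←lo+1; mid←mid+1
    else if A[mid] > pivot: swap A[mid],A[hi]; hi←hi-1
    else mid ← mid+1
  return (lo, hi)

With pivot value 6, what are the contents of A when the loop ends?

[5,5,5,5,6,6,6,10,10,10,7]

lo=0 mid=0 hi=10
6=6: mid=1
7>6: swap(1,10), hi=9 ⇒ [6,6,5,10,5,5,5,10,10,6,7]
6=6: mid=2
5<6: swap(0,2), lo=1 mid=3 ⇒ [5,6,6,10,5,5,5,10,10,6,7]
10>6: swap(3,9), hi=8 ⇒ [5,6,6,6,5,5,5,10,10,10,7]
6=6: mid=4
5<6: swap(1,4), lo=2 mid=5 ⇒ [5,5,6,6,6,5,5,10,10,10,7]
5<6: swap(2,5), lo=3 mid=6 ⇒ [5,5,5,6,6,6,5,10,10,10,7]
5<6: swap(3,6), lo=4 mid=7 ⇒ [5,5,5,5,6,6,6,10,10,10,7]
10>6: swap(7,8), hi=7 ⇒ [5,5,5,5,6,6,6,10,10,10,7]
10>6: swap(7,7), hi=6 ⇒ [5,5,5,5,6,6,6,10,10,10,7]
done. lo=4 hi=6; A=[5,5,5,5,6,6,6,10,10,10,7]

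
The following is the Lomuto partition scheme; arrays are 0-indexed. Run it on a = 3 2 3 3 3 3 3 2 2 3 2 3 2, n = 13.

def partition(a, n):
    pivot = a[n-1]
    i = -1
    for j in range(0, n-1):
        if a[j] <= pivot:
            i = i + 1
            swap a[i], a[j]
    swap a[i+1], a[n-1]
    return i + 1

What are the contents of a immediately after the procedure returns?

pivot=2, i=-1
j=0: 3>2, skip
j=1: 2≤2, i=0, swap(0,1) ⇒ 2 3 3 3 3 3 3 2 2 3 2 3 2
j=2: 3>2, skip
j=3: 3>2, skip
j=4: 3>2, skip
j=5: 3>2, skip
j=6: 3>2, skip
j=7: 2≤2, i=1, swap(1,7) ⇒ 2 2 3 3 3 3 3 3 2 3 2 3 2
j=8: 2≤2, i=2, swap(2,8) ⇒ 2 2 2 3 3 3 3 3 3 3 2 3 2
j=9: 3>2, skip
j=10: 2≤2, i=3, swap(3,10) ⇒ 2 2 2 2 3 3 3 3 3 3 3 3 2
j=11: 3>2, skip
swap(4,12) ⇒ 2 2 2 2 2 3 3 3 3 3 3 3 3; return 4

2 2 2 2 2 3 3 3 3 3 3 3 3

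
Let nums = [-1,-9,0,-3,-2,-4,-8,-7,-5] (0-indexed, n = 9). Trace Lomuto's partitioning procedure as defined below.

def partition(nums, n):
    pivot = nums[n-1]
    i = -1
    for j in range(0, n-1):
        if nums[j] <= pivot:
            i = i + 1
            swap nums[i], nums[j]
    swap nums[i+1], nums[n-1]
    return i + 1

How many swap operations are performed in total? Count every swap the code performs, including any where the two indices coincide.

4

pivot=-5, i=-1
j=0: -1>-5, skip
j=1: -9≤-5, i=0, swap(0,1) ⇒ [-9,-1,0,-3,-2,-4,-8,-7,-5]
j=2: 0>-5, skip
j=3: -3>-5, skip
j=4: -2>-5, skip
j=5: -4>-5, skip
j=6: -8≤-5, i=1, swap(1,6) ⇒ [-9,-8,0,-3,-2,-4,-1,-7,-5]
j=7: -7≤-5, i=2, swap(2,7) ⇒ [-9,-8,-7,-3,-2,-4,-1,0,-5]
swap(3,8) ⇒ [-9,-8,-7,-5,-2,-4,-1,0,-3]; return 3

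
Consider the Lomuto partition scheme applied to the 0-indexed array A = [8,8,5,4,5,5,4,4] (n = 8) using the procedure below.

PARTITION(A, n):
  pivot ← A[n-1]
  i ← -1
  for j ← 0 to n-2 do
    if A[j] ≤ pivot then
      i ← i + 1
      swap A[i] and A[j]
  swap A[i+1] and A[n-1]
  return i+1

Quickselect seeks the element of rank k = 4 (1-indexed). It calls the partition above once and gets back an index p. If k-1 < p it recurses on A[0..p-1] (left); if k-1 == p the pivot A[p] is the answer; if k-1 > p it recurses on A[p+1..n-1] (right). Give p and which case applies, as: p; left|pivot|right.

2; right

pivot = A[7] = 4; i = -1
j=0: A[0]=8 > 4 → no swap
j=1: A[1]=8 > 4 → no swap
j=2: A[2]=5 > 4 → no swap
j=3: A[3]=4 ≤ 4 → i=0, swap A[0],A[3] → [4,8,5,8,5,5,4,4]
j=4: A[4]=5 > 4 → no swap
j=5: A[5]=5 > 4 → no swap
j=6: A[6]=4 ≤ 4 → i=1, swap A[1],A[6] → [4,4,5,8,5,5,8,4]
final swap A[2],A[7] → [4,4,4,8,5,5,8,5]; return 2
p = 2; k-1 = 3 > 2 ⇒ right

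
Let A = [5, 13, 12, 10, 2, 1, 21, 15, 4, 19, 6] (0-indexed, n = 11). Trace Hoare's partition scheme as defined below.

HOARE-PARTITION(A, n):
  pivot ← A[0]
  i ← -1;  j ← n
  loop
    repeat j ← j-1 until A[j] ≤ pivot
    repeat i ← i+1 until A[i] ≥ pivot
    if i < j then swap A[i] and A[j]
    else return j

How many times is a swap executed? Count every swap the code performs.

3

pivot = A[0] = 5; i = -1, j = 11
j→8 (A[8]=4≤5), i→0 (A[0]=5≥5); i<j, swap → [4, 13, 12, 10, 2, 1, 21, 15, 5, 19, 6]
j→5 (A[5]=1≤5), i→1 (A[1]=13≥5); i<j, swap → [4, 1, 12, 10, 2, 13, 21, 15, 5, 19, 6]
j→4 (A[4]=2≤5), i→2 (A[2]=12≥5); i<j, swap → [4, 1, 2, 10, 12, 13, 21, 15, 5, 19, 6]
j→2, i→3; i≥j, return j=2. A = [4, 1, 2, 10, 12, 13, 21, 15, 5, 19, 6]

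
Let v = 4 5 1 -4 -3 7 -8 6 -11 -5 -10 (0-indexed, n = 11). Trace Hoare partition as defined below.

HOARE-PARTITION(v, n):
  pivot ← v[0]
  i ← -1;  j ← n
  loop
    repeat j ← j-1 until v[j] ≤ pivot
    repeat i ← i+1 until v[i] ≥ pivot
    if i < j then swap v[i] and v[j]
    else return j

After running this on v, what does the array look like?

pivot = v[0] = 4; i = -1, j = 11
j→10 (v[10]=-10≤4), i→0 (v[0]=4≥4); i<j, swap → -10 5 1 -4 -3 7 -8 6 -11 -5 4
j→9 (v[9]=-5≤4), i→1 (v[1]=5≥4); i<j, swap → -10 -5 1 -4 -3 7 -8 6 -11 5 4
j→8 (v[8]=-11≤4), i→5 (v[5]=7≥4); i<j, swap → -10 -5 1 -4 -3 -11 -8 6 7 5 4
j→6, i→7; i≥j, return j=6. v = -10 -5 1 -4 -3 -11 -8 6 7 5 4

-10 -5 1 -4 -3 -11 -8 6 7 5 4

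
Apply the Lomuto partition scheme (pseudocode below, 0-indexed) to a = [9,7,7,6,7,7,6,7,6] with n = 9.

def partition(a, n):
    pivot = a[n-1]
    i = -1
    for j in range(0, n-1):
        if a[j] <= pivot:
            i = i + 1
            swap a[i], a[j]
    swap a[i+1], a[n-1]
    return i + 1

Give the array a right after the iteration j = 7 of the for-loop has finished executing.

pivot=6, i=-1
j=0: 9>6, skip
j=1: 7>6, skip
j=2: 7>6, skip
j=3: 6≤6, i=0, swap(0,3) ⇒ [6,7,7,9,7,7,6,7,6]
j=4: 7>6, skip
j=5: 7>6, skip
j=6: 6≤6, i=1, swap(1,6) ⇒ [6,6,7,9,7,7,7,7,6]
j=7: 7>6, skip
(after j=7) a = [6,6,7,9,7,7,7,7,6]

[6,6,7,9,7,7,7,7,6]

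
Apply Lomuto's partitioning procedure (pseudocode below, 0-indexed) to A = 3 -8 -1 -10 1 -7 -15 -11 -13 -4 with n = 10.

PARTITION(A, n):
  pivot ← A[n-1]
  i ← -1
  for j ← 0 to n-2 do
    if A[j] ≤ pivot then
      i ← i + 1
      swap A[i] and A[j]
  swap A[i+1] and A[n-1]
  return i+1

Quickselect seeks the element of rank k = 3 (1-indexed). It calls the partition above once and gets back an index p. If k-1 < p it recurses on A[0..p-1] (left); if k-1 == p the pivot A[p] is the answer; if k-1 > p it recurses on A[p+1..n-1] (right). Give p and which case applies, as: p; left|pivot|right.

6; left

pivot = A[9] = -4; i = -1
j=0: A[0]=3 > -4 → no swap
j=1: A[1]=-8 ≤ -4 → i=0, swap A[0],A[1] → -8 3 -1 -10 1 -7 -15 -11 -13 -4
j=2: A[2]=-1 > -4 → no swap
j=3: A[3]=-10 ≤ -4 → i=1, swap A[1],A[3] → -8 -10 -1 3 1 -7 -15 -11 -13 -4
j=4: A[4]=1 > -4 → no swap
j=5: A[5]=-7 ≤ -4 → i=2, swap A[2],A[5] → -8 -10 -7 3 1 -1 -15 -11 -13 -4
j=6: A[6]=-15 ≤ -4 → i=3, swap A[3],A[6] → -8 -10 -7 -15 1 -1 3 -11 -13 -4
j=7: A[7]=-11 ≤ -4 → i=4, swap A[4],A[7] → -8 -10 -7 -15 -11 -1 3 1 -13 -4
j=8: A[8]=-13 ≤ -4 → i=5, swap A[5],A[8] → -8 -10 -7 -15 -11 -13 3 1 -1 -4
final swap A[6],A[9] → -8 -10 -7 -15 -11 -13 -4 1 -1 3; return 6
p = 6; k-1 = 2 < 6 ⇒ left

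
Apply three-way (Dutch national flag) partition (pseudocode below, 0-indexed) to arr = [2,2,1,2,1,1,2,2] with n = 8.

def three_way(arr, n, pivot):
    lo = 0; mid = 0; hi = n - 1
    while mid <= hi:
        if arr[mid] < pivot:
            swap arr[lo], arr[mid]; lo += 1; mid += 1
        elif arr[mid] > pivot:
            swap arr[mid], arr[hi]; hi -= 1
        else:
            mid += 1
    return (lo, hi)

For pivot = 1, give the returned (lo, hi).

lo=0 mid=0 hi=7
2>1: swap(0,7), hi=6 ⇒ [2,2,1,2,1,1,2,2]
2>1: swap(0,6), hi=5 ⇒ [2,2,1,2,1,1,2,2]
2>1: swap(0,5), hi=4 ⇒ [1,2,1,2,1,2,2,2]
1=1: mid=1
2>1: swap(1,4), hi=3 ⇒ [1,1,1,2,2,2,2,2]
1=1: mid=2
1=1: mid=3
2>1: swap(3,3), hi=2 ⇒ [1,1,1,2,2,2,2,2]
done. lo=0 hi=2; arr=[1,1,1,2,2,2,2,2]

(0, 2)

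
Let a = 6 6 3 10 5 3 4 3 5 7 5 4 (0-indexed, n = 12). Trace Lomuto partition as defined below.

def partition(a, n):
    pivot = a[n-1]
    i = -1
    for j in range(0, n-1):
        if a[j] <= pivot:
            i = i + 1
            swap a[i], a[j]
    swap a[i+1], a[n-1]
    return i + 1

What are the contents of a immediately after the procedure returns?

pivot=4, i=-1
j=0: 6>4, skip
j=1: 6>4, skip
j=2: 3≤4, i=0, swap(0,2) ⇒ 3 6 6 10 5 3 4 3 5 7 5 4
j=3: 10>4, skip
j=4: 5>4, skip
j=5: 3≤4, i=1, swap(1,5) ⇒ 3 3 6 10 5 6 4 3 5 7 5 4
j=6: 4≤4, i=2, swap(2,6) ⇒ 3 3 4 10 5 6 6 3 5 7 5 4
j=7: 3≤4, i=3, swap(3,7) ⇒ 3 3 4 3 5 6 6 10 5 7 5 4
j=8: 5>4, skip
j=9: 7>4, skip
j=10: 5>4, skip
swap(4,11) ⇒ 3 3 4 3 4 6 6 10 5 7 5 5; return 4

3 3 4 3 4 6 6 10 5 7 5 5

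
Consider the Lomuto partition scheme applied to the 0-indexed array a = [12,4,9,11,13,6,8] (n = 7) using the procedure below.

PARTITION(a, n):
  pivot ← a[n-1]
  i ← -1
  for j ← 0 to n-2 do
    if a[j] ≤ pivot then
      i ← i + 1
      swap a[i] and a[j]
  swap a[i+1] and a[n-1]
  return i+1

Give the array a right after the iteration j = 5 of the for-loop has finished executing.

pivot=8, i=-1
j=0: 12>8, skip
j=1: 4≤8, i=0, swap(0,1) ⇒ [4,12,9,11,13,6,8]
j=2: 9>8, skip
j=3: 11>8, skip
j=4: 13>8, skip
j=5: 6≤8, i=1, swap(1,5) ⇒ [4,6,9,11,13,12,8]
(after j=5) a = [4,6,9,11,13,12,8]

[4,6,9,11,13,12,8]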